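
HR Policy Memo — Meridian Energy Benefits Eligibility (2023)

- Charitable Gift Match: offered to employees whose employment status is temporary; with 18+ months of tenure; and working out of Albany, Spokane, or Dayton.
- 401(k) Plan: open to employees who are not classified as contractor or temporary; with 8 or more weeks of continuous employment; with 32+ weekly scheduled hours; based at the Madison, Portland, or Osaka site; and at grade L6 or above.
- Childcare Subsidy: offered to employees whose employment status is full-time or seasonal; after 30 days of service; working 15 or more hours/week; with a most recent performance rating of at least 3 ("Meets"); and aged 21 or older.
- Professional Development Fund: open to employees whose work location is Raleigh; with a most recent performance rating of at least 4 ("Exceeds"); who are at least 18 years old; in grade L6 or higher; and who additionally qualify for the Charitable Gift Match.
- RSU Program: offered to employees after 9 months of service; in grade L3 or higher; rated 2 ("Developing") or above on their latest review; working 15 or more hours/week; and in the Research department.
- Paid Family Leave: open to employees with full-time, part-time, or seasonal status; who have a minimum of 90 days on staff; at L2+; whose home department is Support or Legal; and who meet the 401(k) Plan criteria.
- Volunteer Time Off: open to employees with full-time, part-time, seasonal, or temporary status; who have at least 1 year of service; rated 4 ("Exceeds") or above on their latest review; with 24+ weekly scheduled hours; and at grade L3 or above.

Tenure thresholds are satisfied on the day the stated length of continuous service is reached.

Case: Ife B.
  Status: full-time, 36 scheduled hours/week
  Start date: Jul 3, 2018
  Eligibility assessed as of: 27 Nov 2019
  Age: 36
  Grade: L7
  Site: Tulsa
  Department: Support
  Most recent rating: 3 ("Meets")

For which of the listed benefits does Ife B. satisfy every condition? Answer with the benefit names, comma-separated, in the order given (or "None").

Childcare Subsidy

Service from Jul 3, 2018 to 27 Nov 2019: 512 days.
Charitable Gift Match — status full-time ✗ (requires temporary) → not eligible.
401(k) Plan — status full-time ✓ (not excluded); service 512 days ≥ 8 weeks (≈56 days) ✓; 36 hrs/wk ≥ 32 ✓; site Tulsa ✗ (not Madison, Portland, or Osaka) → not eligible.
Childcare Subsidy — status full-time ✓; service 512 days ≥ 30 days ✓; 36 hrs/wk ≥ 15 ✓; rating 3 ≥ 3 ✓; age 36 ≥ 21 ✓ → eligible.
Professional Development Fund — site Tulsa ✗ (not Raleigh) → not eligible.
RSU Program — service 512 days ≥ 9 months (≈270 days) ✓; grade L7 ≥ L3 ✓; rating 3 ≥ 2 ✓; 36 hrs/wk ≥ 15 ✓; dept Support ✗ → not eligible.
Paid Family Leave — status full-time ✓; service 512 days ≥ 90 days ✓; grade L7 ≥ L2 ✓; dept Support ✓; not eligible for 401(k) Plan ✗ → not eligible.
Volunteer Time Off — status full-time ✓; service 512 days ≥ 1 year (≈365 days) ✓; rating 3 < 4 ✗ → not eligible.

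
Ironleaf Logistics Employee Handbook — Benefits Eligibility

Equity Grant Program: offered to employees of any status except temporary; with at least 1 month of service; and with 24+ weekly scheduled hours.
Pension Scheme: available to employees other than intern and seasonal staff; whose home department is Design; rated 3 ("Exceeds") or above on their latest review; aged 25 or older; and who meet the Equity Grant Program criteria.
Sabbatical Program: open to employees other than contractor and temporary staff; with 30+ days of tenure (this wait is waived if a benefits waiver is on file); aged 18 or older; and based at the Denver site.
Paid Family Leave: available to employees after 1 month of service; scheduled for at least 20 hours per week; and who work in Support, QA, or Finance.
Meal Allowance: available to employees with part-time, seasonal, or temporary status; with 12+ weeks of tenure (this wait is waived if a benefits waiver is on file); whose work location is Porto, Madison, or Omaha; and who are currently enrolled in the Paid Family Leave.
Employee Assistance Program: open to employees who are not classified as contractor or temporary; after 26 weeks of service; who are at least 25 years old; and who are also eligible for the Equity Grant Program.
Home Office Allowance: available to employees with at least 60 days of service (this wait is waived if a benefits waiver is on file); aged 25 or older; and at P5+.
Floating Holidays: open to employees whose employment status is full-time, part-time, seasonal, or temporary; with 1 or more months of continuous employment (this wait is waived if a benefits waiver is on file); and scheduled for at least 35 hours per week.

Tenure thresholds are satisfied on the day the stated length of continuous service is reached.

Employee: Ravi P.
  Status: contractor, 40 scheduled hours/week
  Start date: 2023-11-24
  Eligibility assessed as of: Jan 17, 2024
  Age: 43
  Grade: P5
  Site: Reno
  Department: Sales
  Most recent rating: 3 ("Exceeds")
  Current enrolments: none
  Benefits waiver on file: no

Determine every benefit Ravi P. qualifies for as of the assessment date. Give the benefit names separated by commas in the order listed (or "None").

Equity Grant Program

Service from 2023-11-24 to Jan 17, 2024: 54 days.
Equity Grant Program — status contractor ✓ (not excluded); service 54 days ≥ 1 month (≈30 days) ✓; 40 hrs/wk ≥ 24 ✓ → eligible.
Pension Scheme — status contractor ✓ (not excluded); dept Sales ✗ → not eligible.
Sabbatical Program — status contractor ✗ (excluded) → not eligible.
Paid Family Leave — service 54 days ≥ 1 month (≈30 days) ✓; 40 hrs/wk ≥ 20 ✓; dept Sales ✗ → not eligible.
Meal Allowance — status contractor ✗ (requires part-time, seasonal, or temporary) → not eligible.
Employee Assistance Program — status contractor ✗ (excluded) → not eligible.
Home Office Allowance — no waiver, service 54 days < 60 days ✗ → not eligible.
Floating Holidays — status contractor ✗ (requires full-time, part-time, seasonal, or temporary) → not eligible.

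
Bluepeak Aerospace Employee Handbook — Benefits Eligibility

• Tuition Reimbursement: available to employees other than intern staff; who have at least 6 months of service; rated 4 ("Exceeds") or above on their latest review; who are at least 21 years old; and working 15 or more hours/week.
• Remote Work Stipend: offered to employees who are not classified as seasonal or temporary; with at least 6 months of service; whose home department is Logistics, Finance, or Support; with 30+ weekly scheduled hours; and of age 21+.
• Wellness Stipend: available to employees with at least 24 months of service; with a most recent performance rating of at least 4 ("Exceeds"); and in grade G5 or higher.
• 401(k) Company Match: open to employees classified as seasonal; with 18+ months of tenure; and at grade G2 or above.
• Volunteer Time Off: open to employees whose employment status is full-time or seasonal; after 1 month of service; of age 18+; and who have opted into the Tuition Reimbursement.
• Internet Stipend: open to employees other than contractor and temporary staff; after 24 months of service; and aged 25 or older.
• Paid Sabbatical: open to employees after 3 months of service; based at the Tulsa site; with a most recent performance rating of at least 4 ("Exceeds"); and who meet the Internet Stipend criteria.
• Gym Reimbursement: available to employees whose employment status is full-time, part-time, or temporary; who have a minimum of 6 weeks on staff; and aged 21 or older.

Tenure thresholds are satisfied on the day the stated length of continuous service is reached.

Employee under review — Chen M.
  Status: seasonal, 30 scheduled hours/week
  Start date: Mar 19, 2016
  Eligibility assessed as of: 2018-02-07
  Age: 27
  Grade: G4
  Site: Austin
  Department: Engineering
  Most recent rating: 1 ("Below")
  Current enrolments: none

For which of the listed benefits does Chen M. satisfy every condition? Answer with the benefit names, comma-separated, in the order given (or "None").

401(k) Company Match

Service from Mar 19, 2016 to 2018-02-07: 690 days.
Tuition Reimbursement — status seasonal ✓ (not excluded); service 690 days ≥ 6 months (≈180 days) ✓; rating 1 < 4 ✗ → not eligible.
Remote Work Stipend — status seasonal ✗ (excluded) → not eligible.
Wellness Stipend — service 690 days < 24 months (≈720 days) ✗ → not eligible.
401(k) Company Match — status seasonal ✓; service 690 days ≥ 18 months (≈540 days) ✓; grade G4 ≥ G2 ✓ → eligible.
Volunteer Time Off — status seasonal ✓; service 690 days ≥ 1 month (≈30 days) ✓; age 27 ≥ 18 ✓; not enrolled in Tuition Reimbursement ✗ → not eligible.
Internet Stipend — status seasonal ✓ (not excluded); service 690 days < 24 months (≈720 days) ✗ → not eligible.
Paid Sabbatical — service 690 days ≥ 3 months (≈90 days) ✓; site Austin ✗ (not Tulsa) → not eligible.
Gym Reimbursement — status seasonal ✗ (requires full-time, part-time, or temporary) → not eligible.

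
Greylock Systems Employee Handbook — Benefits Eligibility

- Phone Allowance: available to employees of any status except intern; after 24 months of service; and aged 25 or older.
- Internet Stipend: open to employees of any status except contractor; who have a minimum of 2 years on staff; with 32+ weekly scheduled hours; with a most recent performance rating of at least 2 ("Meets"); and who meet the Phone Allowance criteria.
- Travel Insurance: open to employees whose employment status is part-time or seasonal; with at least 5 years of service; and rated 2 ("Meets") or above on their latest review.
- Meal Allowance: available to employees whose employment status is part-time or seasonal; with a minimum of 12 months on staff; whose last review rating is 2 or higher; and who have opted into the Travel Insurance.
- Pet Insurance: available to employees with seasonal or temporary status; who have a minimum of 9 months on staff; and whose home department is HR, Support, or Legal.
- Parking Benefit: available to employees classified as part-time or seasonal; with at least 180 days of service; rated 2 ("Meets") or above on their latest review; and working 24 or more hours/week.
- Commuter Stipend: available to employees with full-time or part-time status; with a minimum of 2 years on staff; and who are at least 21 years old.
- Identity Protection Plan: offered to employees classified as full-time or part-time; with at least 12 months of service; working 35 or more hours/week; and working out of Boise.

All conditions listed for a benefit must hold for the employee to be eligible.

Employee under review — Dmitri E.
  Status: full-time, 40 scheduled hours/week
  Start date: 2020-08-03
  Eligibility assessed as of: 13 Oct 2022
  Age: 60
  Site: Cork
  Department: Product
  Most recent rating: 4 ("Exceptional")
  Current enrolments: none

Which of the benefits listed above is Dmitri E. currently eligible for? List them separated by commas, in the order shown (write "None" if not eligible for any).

Phone Allowance, Internet Stipend, Commuter Stipend

Service from 2020-08-03 to 13 Oct 2022: 801 days.
Phone Allowance — status full-time ✓ (not excluded); service 801 days ≥ 24 months (≈720 days) ✓; age 60 ≥ 25 ✓ → eligible.
Internet Stipend — status full-time ✓ (not excluded); service 801 days ≥ 2 years (≈730 days) ✓; 40 hrs/wk ≥ 32 ✓; rating 4 ≥ 2 ✓; eligible for Phone Allowance ✓ → eligible.
Travel Insurance — status full-time ✗ (requires part-time or seasonal) → not eligible.
Meal Allowance — status full-time ✗ (requires part-time or seasonal) → not eligible.
Pet Insurance — status full-time ✗ (requires seasonal or temporary) → not eligible.
Parking Benefit — status full-time ✗ (requires part-time or seasonal) → not eligible.
Commuter Stipend — status full-time ✓; service 801 days ≥ 2 years (≈730 days) ✓; age 60 ≥ 21 ✓ → eligible.
Identity Protection Plan — status full-time ✓; service 801 days ≥ 12 months (≈360 days) ✓; 40 hrs/wk ≥ 35 ✓; site Cork ✗ (not Boise) → not eligible.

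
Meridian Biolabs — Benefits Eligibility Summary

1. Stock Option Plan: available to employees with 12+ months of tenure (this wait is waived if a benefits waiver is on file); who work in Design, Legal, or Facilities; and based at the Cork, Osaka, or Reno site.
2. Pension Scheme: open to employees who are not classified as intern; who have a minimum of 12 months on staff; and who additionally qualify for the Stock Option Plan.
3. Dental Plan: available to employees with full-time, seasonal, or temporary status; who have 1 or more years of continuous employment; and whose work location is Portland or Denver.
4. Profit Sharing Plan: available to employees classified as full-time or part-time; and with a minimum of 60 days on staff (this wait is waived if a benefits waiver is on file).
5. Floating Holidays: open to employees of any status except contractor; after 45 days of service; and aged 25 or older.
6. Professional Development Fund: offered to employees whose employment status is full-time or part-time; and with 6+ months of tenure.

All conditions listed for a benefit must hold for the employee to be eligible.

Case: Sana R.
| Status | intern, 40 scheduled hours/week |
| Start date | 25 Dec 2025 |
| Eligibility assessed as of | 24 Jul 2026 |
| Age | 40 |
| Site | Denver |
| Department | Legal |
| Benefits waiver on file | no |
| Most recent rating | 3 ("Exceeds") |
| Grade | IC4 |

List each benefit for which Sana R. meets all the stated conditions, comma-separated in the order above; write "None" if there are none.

Service from 25 Dec 2025 to 24 Jul 2026: 211 days.
Stock Option Plan — no waiver, service 211 days < 12 months (≈360 days) ✗ → not eligible.
Pension Scheme — status intern ✗ (excluded) → not eligible.
Dental Plan — status intern ✗ (requires full-time, seasonal, or temporary) → not eligible.
Profit Sharing Plan — status intern ✗ (requires full-time or part-time) → not eligible.
Floating Holidays — status intern ✓ (not excluded); service 211 days ≥ 45 days ✓; age 40 ≥ 25 ✓ → eligible.
Professional Development Fund — status intern ✗ (requires full-time or part-time) → not eligible.

Floating Holidays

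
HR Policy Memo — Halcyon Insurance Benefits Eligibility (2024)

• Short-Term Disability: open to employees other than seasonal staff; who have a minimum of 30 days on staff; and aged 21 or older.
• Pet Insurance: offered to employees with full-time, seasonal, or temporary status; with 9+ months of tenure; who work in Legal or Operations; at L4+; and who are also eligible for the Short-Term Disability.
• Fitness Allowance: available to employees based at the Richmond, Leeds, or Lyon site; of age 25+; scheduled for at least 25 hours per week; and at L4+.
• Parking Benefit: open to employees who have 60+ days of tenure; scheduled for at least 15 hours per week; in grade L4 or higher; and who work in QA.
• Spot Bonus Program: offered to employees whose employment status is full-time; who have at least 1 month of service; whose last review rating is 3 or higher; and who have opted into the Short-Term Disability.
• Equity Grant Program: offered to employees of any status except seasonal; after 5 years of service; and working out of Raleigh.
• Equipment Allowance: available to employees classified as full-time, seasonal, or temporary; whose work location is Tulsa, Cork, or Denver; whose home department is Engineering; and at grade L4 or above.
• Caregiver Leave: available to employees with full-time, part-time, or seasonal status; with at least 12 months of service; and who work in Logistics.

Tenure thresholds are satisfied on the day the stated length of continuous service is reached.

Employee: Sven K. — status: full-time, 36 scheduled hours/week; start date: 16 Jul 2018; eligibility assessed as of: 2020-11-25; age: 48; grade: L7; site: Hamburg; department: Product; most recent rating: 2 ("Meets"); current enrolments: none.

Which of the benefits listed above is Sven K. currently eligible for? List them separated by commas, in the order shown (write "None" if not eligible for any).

Short-Term Disability

Service from 16 Jul 2018 to 2020-11-25: 863 days.
Short-Term Disability — status full-time ✓ (not excluded); service 863 days ≥ 30 days ✓; age 48 ≥ 21 ✓ → eligible.
Pet Insurance — status full-time ✓; service 863 days ≥ 9 months (≈270 days) ✓; dept Product ✗ → not eligible.
Fitness Allowance — site Hamburg ✗ (not Richmond, Leeds, or Lyon) → not eligible.
Parking Benefit — service 863 days ≥ 60 days ✓; 36 hrs/wk ≥ 15 ✓; grade L7 ≥ L4 ✓; dept Product ✗ → not eligible.
Spot Bonus Program — status full-time ✓; service 863 days ≥ 1 month (≈30 days) ✓; rating 2 < 3 ✗ → not eligible.
Equity Grant Program — status full-time ✓ (not excluded); service 863 days < 5 years (≈1825 days) ✗ → not eligible.
Equipment Allowance — status full-time ✓; site Hamburg ✗ (not Tulsa, Cork, or Denver) → not eligible.
Caregiver Leave — status full-time ✓; service 863 days ≥ 12 months (≈360 days) ✓; dept Product ✗ → not eligible.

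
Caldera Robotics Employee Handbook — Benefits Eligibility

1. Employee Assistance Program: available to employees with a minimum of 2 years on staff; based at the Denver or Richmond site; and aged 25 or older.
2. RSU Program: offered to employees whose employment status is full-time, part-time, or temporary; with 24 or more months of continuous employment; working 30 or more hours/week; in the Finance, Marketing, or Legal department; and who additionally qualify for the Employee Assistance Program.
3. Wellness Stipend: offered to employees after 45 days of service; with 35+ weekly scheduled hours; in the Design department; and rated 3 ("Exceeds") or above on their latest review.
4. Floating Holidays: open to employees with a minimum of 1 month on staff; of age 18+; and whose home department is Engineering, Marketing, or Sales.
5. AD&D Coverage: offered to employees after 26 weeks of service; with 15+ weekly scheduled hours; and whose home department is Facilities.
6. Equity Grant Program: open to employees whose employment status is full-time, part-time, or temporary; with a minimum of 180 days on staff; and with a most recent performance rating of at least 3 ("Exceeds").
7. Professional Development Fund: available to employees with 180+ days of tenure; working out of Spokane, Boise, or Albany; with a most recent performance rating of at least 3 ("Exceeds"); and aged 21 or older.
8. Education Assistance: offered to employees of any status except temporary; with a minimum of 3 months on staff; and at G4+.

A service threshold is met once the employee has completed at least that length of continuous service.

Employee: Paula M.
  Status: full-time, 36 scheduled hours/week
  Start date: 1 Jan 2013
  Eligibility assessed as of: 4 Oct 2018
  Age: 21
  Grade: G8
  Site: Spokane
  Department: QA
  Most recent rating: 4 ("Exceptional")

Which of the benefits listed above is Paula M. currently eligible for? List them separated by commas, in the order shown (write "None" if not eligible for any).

Service from 1 Jan 2013 to 4 Oct 2018: 2102 days.
Employee Assistance Program — service 2102 days ≥ 2 years (≈730 days) ✓; site Spokane ✗ (not Denver or Richmond) → not eligible.
RSU Program — status full-time ✓; service 2102 days ≥ 24 months (≈720 days) ✓; 36 hrs/wk ≥ 30 ✓; dept QA ✗ → not eligible.
Wellness Stipend — service 2102 days ≥ 45 days ✓; 36 hrs/wk ≥ 35 ✓; dept QA ✗ → not eligible.
Floating Holidays — service 2102 days ≥ 1 month (≈30 days) ✓; age 21 ≥ 18 ✓; dept QA ✗ → not eligible.
AD&D Coverage — service 2102 days ≥ 26 weeks (≈182 days) ✓; 36 hrs/wk ≥ 15 ✓; dept QA ✗ → not eligible.
Equity Grant Program — status full-time ✓; service 2102 days ≥ 180 days ✓; rating 4 ≥ 3 ✓ → eligible.
Professional Development Fund — service 2102 days ≥ 180 days ✓; site Spokane ✓; rating 4 ≥ 3 ✓; age 21 ≥ 21 ✓ → eligible.
Education Assistance — status full-time ✓ (not excluded); service 2102 days ≥ 3 months (≈90 days) ✓; grade G8 ≥ G4 ✓ → eligible.

Equity Grant Program, Professional Development Fund, Education Assistance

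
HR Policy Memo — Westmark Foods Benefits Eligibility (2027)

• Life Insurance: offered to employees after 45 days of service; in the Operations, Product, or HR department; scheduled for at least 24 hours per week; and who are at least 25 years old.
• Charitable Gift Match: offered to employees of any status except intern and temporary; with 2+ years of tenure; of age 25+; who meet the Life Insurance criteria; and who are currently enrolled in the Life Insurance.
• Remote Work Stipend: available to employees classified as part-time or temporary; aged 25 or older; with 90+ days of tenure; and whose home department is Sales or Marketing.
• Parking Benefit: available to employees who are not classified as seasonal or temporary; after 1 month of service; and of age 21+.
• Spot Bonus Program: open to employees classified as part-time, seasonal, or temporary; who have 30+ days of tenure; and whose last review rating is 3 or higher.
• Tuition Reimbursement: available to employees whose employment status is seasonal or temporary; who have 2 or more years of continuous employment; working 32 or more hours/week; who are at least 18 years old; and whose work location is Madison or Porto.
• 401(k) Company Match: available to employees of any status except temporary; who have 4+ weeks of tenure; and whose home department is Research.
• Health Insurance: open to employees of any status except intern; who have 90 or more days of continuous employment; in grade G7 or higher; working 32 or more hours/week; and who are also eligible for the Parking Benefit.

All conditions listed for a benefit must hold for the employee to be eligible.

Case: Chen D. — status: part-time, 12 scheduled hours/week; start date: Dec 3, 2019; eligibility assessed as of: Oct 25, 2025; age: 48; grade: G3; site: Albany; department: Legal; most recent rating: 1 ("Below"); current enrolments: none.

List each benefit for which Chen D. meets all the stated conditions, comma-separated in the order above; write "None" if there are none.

Service from Dec 3, 2019 to Oct 25, 2025: 2153 days.
Life Insurance — service 2153 days ≥ 45 days ✓; dept Legal ✗ → not eligible.
Charitable Gift Match — status part-time ✓ (not excluded); service 2153 days ≥ 2 years (≈730 days) ✓; age 48 ≥ 25 ✓; not eligible for Life Insurance ✗ → not eligible.
Remote Work Stipend — status part-time ✓; age 48 ≥ 25 ✓; service 2153 days ≥ 90 days ✓; dept Legal ✗ → not eligible.
Parking Benefit — status part-time ✓ (not excluded); service 2153 days ≥ 1 month (≈30 days) ✓; age 48 ≥ 21 ✓ → eligible.
Spot Bonus Program — status part-time ✓; service 2153 days ≥ 30 days ✓; rating 1 < 3 ✗ → not eligible.
Tuition Reimbursement — status part-time ✗ (requires seasonal or temporary) → not eligible.
401(k) Company Match — status part-time ✓ (not excluded); service 2153 days ≥ 4 weeks (≈28 days) ✓; dept Legal ✗ → not eligible.
Health Insurance — status part-time ✓ (not excluded); service 2153 days ≥ 90 days ✓; grade G3 < G7 ✗ → not eligible.

Parking Benefit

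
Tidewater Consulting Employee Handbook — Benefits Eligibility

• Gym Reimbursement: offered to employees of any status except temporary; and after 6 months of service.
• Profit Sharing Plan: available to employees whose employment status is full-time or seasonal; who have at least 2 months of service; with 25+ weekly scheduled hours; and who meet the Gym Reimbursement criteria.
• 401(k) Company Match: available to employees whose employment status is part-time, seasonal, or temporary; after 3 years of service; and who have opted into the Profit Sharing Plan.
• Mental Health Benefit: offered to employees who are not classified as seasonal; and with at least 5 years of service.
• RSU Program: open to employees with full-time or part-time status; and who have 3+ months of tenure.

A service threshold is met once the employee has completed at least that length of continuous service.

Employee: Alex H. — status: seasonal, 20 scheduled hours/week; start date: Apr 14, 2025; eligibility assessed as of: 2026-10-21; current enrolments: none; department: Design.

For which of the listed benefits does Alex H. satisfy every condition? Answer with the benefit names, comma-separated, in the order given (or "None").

Service from Apr 14, 2025 to 2026-10-21: 555 days.
Gym Reimbursement — status seasonal ✓ (not excluded); service 555 days ≥ 6 months (≈180 days) ✓ → eligible.
Profit Sharing Plan — status seasonal ✓; service 555 days ≥ 2 months (≈60 days) ✓; 20 hrs/wk < 25 ✗ → not eligible.
401(k) Company Match — status seasonal ✓; service 555 days < 3 years (≈1095 days) ✗ → not eligible.
Mental Health Benefit — status seasonal ✗ (excluded) → not eligible.
RSU Program — status seasonal ✗ (requires full-time or part-time) → not eligible.

Gym Reimbursement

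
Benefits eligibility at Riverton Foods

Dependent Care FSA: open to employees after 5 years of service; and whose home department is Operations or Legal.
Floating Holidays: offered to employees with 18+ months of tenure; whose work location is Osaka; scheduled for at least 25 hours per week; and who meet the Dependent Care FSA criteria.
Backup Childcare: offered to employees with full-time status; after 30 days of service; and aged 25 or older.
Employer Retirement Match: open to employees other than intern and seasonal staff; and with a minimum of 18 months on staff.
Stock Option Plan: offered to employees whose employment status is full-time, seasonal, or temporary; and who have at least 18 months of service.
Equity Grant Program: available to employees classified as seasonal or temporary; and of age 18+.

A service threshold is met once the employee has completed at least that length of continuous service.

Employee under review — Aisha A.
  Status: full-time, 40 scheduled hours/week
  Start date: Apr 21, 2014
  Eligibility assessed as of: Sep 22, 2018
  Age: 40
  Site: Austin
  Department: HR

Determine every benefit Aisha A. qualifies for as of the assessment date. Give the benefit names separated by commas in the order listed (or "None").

Service from Apr 21, 2014 to Sep 22, 2018: 1615 days.
Dependent Care FSA — service 1615 days < 5 years (≈1825 days) ✗ → not eligible.
Floating Holidays — service 1615 days ≥ 18 months (≈540 days) ✓; site Austin ✗ (not Osaka) → not eligible.
Backup Childcare — status full-time ✓; service 1615 days ≥ 30 days ✓; age 40 ≥ 25 ✓ → eligible.
Employer Retirement Match — status full-time ✓ (not excluded); service 1615 days ≥ 18 months (≈540 days) ✓ → eligible.
Stock Option Plan — status full-time ✓; service 1615 days ≥ 18 months (≈540 days) ✓ → eligible.
Equity Grant Program — status full-time ✗ (requires seasonal or temporary) → not eligible.

Backup Childcare, Employer Retirement Match, Stock Option Plan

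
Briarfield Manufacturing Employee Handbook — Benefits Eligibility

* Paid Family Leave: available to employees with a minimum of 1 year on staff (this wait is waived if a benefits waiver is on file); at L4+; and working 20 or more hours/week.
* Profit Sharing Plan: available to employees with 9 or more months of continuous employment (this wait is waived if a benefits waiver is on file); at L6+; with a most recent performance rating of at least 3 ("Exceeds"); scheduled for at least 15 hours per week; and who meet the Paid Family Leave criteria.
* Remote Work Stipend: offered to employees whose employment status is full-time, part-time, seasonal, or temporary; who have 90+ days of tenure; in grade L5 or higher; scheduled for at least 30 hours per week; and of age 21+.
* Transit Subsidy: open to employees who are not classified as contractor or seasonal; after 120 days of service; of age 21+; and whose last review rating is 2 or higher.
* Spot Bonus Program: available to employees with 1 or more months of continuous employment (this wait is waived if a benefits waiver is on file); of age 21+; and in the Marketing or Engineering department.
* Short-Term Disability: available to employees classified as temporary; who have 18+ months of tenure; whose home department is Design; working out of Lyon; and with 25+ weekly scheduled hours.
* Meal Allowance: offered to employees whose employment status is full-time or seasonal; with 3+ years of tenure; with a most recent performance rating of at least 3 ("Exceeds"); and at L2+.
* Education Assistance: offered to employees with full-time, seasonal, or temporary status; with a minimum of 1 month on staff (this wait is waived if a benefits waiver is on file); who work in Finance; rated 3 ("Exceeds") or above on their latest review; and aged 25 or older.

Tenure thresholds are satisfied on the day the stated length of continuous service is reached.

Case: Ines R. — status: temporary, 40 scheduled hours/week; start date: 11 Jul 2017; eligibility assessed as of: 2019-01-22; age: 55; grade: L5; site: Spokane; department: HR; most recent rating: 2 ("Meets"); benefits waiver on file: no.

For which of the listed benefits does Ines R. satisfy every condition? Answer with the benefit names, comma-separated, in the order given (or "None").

Service from 11 Jul 2017 to 2019-01-22: 560 days.
Paid Family Leave — no waiver, service 560 days ≥ 1 year (≈365 days) ✓; grade L5 ≥ L4 ✓; 40 hrs/wk ≥ 20 ✓ → eligible.
Profit Sharing Plan — no waiver, service 560 days ≥ 9 months (≈270 days) ✓; grade L5 < L6 ✗ → not eligible.
Remote Work Stipend — status temporary ✓; service 560 days ≥ 90 days ✓; grade L5 ≥ L5 ✓; 40 hrs/wk ≥ 30 ✓; age 55 ≥ 21 ✓ → eligible.
Transit Subsidy — status temporary ✓ (not excluded); service 560 days ≥ 120 days ✓; age 55 ≥ 21 ✓; rating 2 ≥ 2 ✓ → eligible.
Spot Bonus Program — no waiver, service 560 days ≥ 1 month (≈30 days) ✓; age 55 ≥ 21 ✓; dept HR ✗ → not eligible.
Short-Term Disability — status temporary ✓; service 560 days ≥ 18 months (≈540 days) ✓; dept HR ✗ → not eligible.
Meal Allowance — status temporary ✗ (requires full-time or seasonal) → not eligible.
Education Assistance — status temporary ✓; no waiver, service 560 days ≥ 1 month (≈30 days) ✓; dept HR ✗ → not eligible.

Paid Family Leave, Remote Work Stipend, Transit Subsidy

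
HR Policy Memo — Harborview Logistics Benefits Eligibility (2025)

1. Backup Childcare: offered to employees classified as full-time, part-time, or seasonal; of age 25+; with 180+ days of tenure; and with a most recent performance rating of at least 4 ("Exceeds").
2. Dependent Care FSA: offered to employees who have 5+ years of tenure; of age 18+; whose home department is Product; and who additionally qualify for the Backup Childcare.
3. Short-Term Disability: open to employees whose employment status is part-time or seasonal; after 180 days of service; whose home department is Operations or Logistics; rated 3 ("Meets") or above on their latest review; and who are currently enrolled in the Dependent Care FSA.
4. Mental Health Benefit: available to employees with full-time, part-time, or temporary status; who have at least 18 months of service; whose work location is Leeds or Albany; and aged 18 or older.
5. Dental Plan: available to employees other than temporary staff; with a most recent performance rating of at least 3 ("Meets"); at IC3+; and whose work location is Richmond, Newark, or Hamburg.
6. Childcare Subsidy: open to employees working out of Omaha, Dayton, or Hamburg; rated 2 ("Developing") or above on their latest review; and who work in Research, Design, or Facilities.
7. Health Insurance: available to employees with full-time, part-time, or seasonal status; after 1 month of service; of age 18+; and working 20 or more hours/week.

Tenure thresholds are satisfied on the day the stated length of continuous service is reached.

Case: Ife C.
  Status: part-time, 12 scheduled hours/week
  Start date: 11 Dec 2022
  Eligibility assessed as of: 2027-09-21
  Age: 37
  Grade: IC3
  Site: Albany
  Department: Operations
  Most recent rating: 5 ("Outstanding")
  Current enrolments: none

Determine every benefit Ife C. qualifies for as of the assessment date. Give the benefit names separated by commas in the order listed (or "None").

Backup Childcare, Mental Health Benefit

Service from 11 Dec 2022 to 2027-09-21: 1745 days.
Backup Childcare — status part-time ✓; age 37 ≥ 25 ✓; service 1745 days ≥ 180 days ✓; rating 5 ≥ 4 ✓ → eligible.
Dependent Care FSA — service 1745 days < 5 years (≈1825 days) ✗ → not eligible.
Short-Term Disability — status part-time ✓; service 1745 days ≥ 180 days ✓; dept Operations ✓; rating 5 ≥ 3 ✓; not enrolled in Dependent Care FSA ✗ → not eligible.
Mental Health Benefit — status part-time ✓; service 1745 days ≥ 18 months (≈540 days) ✓; site Albany ✓; age 37 ≥ 18 ✓ → eligible.
Dental Plan — status part-time ✓ (not excluded); rating 5 ≥ 3 ✓; grade IC3 ≥ IC3 ✓; site Albany ✗ (not Richmond, Newark, or Hamburg) → not eligible.
Childcare Subsidy — site Albany ✗ (not Omaha, Dayton, or Hamburg) → not eligible.
Health Insurance — status part-time ✓; service 1745 days ≥ 1 month (≈30 days) ✓; age 37 ≥ 18 ✓; 12 hrs/wk < 20 ✗ → not eligible.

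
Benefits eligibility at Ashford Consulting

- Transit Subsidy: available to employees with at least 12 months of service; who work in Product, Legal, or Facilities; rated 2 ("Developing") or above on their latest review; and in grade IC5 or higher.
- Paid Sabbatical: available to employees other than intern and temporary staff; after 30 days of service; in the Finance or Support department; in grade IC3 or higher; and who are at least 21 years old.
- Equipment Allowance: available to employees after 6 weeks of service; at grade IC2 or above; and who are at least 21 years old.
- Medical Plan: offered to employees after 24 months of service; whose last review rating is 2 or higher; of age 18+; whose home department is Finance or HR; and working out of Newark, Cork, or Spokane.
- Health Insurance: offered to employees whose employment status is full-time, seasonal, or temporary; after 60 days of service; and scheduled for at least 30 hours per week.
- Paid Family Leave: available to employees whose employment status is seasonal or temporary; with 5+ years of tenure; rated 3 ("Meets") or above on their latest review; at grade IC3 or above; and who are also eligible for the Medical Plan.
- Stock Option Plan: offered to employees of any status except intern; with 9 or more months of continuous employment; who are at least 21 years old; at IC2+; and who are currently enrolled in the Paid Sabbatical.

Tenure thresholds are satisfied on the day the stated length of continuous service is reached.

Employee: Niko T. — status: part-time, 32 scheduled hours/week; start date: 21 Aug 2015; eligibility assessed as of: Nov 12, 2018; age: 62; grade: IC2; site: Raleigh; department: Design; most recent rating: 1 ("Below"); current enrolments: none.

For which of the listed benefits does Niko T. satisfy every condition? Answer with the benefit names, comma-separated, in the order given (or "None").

Service from 21 Aug 2015 to Nov 12, 2018: 1179 days.
Transit Subsidy — service 1179 days ≥ 12 months (≈360 days) ✓; dept Design ✗ → not eligible.
Paid Sabbatical — status part-time ✓ (not excluded); service 1179 days ≥ 30 days ✓; dept Design ✗ → not eligible.
Equipment Allowance — service 1179 days ≥ 6 weeks (≈42 days) ✓; grade IC2 ≥ IC2 ✓; age 62 ≥ 21 ✓ → eligible.
Medical Plan — service 1179 days ≥ 24 months (≈720 days) ✓; rating 1 < 2 ✗ → not eligible.
Health Insurance — status part-time ✗ (requires full-time, seasonal, or temporary) → not eligible.
Paid Family Leave — status part-time ✗ (requires seasonal or temporary) → not eligible.
Stock Option Plan — status part-time ✓ (not excluded); service 1179 days ≥ 9 months (≈270 days) ✓; age 62 ≥ 21 ✓; grade IC2 ≥ IC2 ✓; not enrolled in Paid Sabbatical ✗ → not eligible.

Equipment Allowance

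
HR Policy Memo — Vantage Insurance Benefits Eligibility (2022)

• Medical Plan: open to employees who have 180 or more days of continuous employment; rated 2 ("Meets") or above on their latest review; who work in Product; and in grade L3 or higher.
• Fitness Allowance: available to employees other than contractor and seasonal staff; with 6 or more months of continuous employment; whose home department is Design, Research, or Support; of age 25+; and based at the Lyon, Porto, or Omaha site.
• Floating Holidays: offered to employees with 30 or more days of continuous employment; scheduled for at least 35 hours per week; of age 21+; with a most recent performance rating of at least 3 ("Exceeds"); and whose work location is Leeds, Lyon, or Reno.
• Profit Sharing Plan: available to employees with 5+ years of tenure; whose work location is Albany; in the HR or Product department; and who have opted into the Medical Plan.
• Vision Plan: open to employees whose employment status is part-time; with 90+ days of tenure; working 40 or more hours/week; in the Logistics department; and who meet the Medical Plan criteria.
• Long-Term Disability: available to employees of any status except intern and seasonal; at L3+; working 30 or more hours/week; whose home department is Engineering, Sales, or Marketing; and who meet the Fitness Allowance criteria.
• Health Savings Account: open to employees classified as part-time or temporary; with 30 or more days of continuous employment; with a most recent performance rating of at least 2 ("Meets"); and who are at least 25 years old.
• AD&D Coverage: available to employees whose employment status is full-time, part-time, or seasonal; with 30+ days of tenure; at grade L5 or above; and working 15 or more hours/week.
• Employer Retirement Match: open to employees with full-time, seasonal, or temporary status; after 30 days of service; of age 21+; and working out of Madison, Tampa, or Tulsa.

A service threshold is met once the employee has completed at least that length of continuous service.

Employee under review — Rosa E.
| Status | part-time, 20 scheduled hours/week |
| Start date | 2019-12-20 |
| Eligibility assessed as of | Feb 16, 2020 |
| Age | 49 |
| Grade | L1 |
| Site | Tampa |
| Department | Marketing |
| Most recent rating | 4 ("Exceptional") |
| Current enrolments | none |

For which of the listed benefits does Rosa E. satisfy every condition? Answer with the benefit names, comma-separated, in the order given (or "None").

Service from 2019-12-20 to Feb 16, 2020: 58 days.
Medical Plan — service 58 days < 180 days ✗ → not eligible.
Fitness Allowance — status part-time ✓ (not excluded); service 58 days < 6 months (≈180 days) ✗ → not eligible.
Floating Holidays — service 58 days ≥ 30 days ✓; 20 hrs/wk < 35 ✗ → not eligible.
Profit Sharing Plan — service 58 days < 5 years (≈1825 days) ✗ → not eligible.
Vision Plan — status part-time ✓; service 58 days < 90 days ✗ → not eligible.
Long-Term Disability — status part-time ✓ (not excluded); grade L1 < L3 ✗ → not eligible.
Health Savings Account — status part-time ✓; service 58 days ≥ 30 days ✓; rating 4 ≥ 2 ✓; age 49 ≥ 25 ✓ → eligible.
AD&D Coverage — status part-time ✓; service 58 days ≥ 30 days ✓; grade L1 < L5 ✗ → not eligible.
Employer Retirement Match — status part-time ✗ (requires full-time, seasonal, or temporary) → not eligible.

Health Savings Account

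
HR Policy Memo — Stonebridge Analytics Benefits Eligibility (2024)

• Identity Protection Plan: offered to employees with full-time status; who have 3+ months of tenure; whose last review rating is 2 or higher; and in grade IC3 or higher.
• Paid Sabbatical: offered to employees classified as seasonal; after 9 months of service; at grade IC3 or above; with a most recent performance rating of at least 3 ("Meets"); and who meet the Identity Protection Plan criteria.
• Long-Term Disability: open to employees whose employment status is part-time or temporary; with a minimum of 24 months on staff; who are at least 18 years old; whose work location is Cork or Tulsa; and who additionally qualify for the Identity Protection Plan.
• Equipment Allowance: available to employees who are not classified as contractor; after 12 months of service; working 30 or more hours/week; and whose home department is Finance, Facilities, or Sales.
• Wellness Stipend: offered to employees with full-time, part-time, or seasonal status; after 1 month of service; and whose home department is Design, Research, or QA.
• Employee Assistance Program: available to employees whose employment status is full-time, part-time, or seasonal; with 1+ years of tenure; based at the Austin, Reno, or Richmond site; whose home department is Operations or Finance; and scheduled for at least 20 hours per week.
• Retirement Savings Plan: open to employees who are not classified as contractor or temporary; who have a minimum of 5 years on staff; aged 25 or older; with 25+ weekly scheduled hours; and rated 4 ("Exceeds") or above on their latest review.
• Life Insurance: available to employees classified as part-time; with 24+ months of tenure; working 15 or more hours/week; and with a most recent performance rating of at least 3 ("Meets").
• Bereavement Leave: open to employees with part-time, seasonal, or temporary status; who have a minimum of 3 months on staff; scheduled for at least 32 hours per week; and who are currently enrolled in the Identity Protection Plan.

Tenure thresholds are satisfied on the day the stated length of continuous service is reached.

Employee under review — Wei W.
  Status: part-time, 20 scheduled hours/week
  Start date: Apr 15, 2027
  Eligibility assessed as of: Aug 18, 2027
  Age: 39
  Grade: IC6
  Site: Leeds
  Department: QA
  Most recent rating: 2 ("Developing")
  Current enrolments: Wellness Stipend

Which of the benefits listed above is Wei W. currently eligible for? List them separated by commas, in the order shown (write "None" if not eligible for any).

Wellness Stipend

Service from Apr 15, 2027 to Aug 18, 2027: 125 days.
Identity Protection Plan — status part-time ✗ (requires full-time) → not eligible.
Paid Sabbatical — status part-time ✗ (requires seasonal) → not eligible.
Long-Term Disability — status part-time ✓; service 125 days < 24 months (≈720 days) ✗ → not eligible.
Equipment Allowance — status part-time ✓ (not excluded); service 125 days < 12 months (≈360 days) ✗ → not eligible.
Wellness Stipend — status part-time ✓; service 125 days ≥ 1 month (≈30 days) ✓; dept QA ✓ → eligible.
Employee Assistance Program — status part-time ✓; service 125 days < 1 year (≈365 days) ✗ → not eligible.
Retirement Savings Plan — status part-time ✓ (not excluded); service 125 days < 5 years (≈1825 days) ✗ → not eligible.
Life Insurance — status part-time ✓; service 125 days < 24 months (≈720 days) ✗ → not eligible.
Bereavement Leave — status part-time ✓; service 125 days ≥ 3 months (≈90 days) ✓; 20 hrs/wk < 32 ✗ → not eligible.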